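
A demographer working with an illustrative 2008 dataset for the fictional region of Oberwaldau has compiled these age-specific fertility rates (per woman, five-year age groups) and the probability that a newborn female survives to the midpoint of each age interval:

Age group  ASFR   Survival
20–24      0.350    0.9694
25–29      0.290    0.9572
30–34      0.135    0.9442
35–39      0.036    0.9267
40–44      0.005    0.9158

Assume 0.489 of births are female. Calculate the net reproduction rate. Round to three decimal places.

Proportion female at birth = 0.489.
Each age group contributes 5 × ASFR × survival:
  20–24: 5 × 0.350 × 0.9694 = 1.69645
  25–29: 5 × 0.290 × 0.9572 = 1.38794
  30–34: 5 × 0.135 × 0.9442 = 0.63734
  35–39: 5 × 0.036 × 0.9267 = 0.16681
  40–44: 5 × 0.005 × 0.9158 = 0.02290
Sum = 3.91144
NRR = 0.489 × 3.91144 = 1.91269

1.913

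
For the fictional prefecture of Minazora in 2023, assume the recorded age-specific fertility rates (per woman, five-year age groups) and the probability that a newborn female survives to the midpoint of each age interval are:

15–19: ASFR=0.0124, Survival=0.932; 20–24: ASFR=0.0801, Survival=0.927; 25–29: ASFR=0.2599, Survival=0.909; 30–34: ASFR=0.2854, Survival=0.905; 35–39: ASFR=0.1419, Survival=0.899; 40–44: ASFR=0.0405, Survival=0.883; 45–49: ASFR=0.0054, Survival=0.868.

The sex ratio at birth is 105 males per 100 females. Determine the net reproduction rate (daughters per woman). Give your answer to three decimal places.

1.825

Proportion female at birth = 100 / (100 + 105) = 0.48780.
Each age group contributes 5 × ASFR × survival:
  15–19: 5 × 0.0124 × 0.932 = 0.05778
  20–24: 5 × 0.0801 × 0.927 = 0.37126
  25–29: 5 × 0.2599 × 0.909 = 1.18125
  30–34: 5 × 0.2854 × 0.905 = 1.29144
  35–39: 5 × 0.1419 × 0.899 = 0.63784
  40–44: 5 × 0.0405 × 0.883 = 0.17881
  45–49: 5 × 0.0054 × 0.868 = 0.02344
Sum = 3.74182
NRR = 0.48780 × 3.74182 = 1.82526
With NRR above 1 the population is above replacement fertility.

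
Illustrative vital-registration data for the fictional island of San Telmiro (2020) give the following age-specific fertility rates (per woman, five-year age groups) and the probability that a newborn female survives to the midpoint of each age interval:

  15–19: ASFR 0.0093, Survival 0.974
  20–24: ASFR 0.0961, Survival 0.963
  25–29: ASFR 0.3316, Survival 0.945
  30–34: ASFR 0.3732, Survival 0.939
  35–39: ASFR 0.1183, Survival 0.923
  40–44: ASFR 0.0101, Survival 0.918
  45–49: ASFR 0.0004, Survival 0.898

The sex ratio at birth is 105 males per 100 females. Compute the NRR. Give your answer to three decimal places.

Proportion female at birth = 100 / (100 + 105) = 0.48780.
Survival-weighted fertility by age (5·fₓ·Sₓ):
  15–19: 5 × 0.0093 × 0.974 = 0.04529
  20–24: 5 × 0.0961 × 0.963 = 0.46272
  25–29: 5 × 0.3316 × 0.945 = 1.56681
  30–34: 5 × 0.3732 × 0.939 = 1.75217
  35–39: 5 × 0.1183 × 0.923 = 0.54595
  40–44: 5 × 0.0101 × 0.918 = 0.04636
  45–49: 5 × 0.0004 × 0.898 = 0.00180
Sum = 4.42110
NRR = 0.48780 × 4.42110 = 2.15661
NRR > 1, so each generation more than replaces itself.

2.157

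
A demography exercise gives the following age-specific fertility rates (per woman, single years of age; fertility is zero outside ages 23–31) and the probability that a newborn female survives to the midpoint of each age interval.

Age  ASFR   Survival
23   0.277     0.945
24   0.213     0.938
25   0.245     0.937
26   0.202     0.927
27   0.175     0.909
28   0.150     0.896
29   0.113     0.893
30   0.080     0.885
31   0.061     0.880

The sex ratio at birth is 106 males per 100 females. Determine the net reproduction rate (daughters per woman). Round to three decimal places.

Proportion female at birth = 100 / (100 + 106) = 0.48544.
Per-age-group product (1 × ASFR × survival probability):
  23: 1 × 0.277 × 0.945 = 0.26177
  24: 1 × 0.213 × 0.938 = 0.19979
  25: 1 × 0.245 × 0.937 = 0.22957
  26: 1 × 0.202 × 0.927 = 0.18725
  27: 1 × 0.175 × 0.909 = 0.15908
  28: 1 × 0.150 × 0.896 = 0.13440
  29: 1 × 0.113 × 0.893 = 0.10091
  30: 1 × 0.080 × 0.885 = 0.07080
  31: 1 × 0.061 × 0.880 = 0.05368
Sum = 1.39725
NRR = 0.48544 × 1.39725 = 0.67828
NRR < 1, so the cohort does not fully replace itself.

0.678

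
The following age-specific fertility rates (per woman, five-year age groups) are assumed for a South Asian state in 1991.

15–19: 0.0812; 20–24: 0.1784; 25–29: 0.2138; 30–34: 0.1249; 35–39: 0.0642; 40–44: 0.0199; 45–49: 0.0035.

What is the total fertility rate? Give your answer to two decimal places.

3.43

Sum of ASFRs = 0.0812 + 0.1784 + 0.2138 + 0.1249 + 0.0642 + 0.0199 + 0.0035 = 0.6859
TFR = 5 × 0.6859 = 3.4295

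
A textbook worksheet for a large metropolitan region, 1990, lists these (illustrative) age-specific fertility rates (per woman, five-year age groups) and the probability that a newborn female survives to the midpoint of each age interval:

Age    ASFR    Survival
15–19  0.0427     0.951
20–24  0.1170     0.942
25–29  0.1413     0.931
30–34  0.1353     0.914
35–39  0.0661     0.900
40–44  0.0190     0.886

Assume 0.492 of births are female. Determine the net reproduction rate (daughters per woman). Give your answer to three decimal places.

Proportion female at birth = 0.492.
Per-age-group product (5 × ASFR × survival probability):
  15–19: 5 × 0.0427 × 0.951 = 0.20304
  20–24: 5 × 0.1170 × 0.942 = 0.55107
  25–29: 5 × 0.1413 × 0.931 = 0.65775
  30–34: 5 × 0.1353 × 0.914 = 0.61832
  35–39: 5 × 0.0661 × 0.900 = 0.29745
  40–44: 5 × 0.0190 × 0.886 = 0.08417
Sum = 2.41180
NRR = 0.492 × 2.41180 = 1.18661
An NRR exceeding 1 indicates intrinsic growth under these rates.

1.187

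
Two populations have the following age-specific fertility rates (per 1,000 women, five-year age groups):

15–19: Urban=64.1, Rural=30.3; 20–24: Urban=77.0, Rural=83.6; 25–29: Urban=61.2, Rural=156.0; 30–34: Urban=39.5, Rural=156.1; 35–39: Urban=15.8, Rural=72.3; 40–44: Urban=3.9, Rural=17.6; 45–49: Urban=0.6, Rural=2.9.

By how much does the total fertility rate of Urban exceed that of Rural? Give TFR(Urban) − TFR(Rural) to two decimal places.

-1.28

Urban:
  Sum of ASFRs = 64.1 + 77.0 + 61.2 + 39.5 + 15.8 + 3.9 + 0.6 = 262.1
  TFR = 5 × 262.1 / 1000 = 1.3105
Rural:
  Sum of ASFRs = 30.3 + 83.6 + 156.0 + 156.1 + 72.3 + 17.6 + 2.9 = 518.8
  TFR = 5 × 518.8 / 1000 = 2.594
Difference = 1.3105 − 2.594 = -1.2835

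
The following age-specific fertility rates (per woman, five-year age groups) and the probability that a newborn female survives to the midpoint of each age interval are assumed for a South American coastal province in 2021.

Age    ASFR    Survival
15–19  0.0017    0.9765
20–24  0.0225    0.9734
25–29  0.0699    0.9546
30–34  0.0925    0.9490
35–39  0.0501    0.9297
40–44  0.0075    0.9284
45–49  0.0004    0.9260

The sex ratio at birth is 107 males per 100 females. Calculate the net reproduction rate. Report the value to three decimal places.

Proportion female at birth = 100 / (100 + 107) = 0.48309.
Survival-weighted fertility by age (5·fₓ·Sₓ):
  15–19: 5 × 0.0017 × 0.9765 = 0.00830
  20–24: 5 × 0.0225 × 0.9734 = 0.10951
  25–29: 5 × 0.0699 × 0.9546 = 0.33363
  30–34: 5 × 0.0925 × 0.9490 = 0.43891
  35–39: 5 × 0.0501 × 0.9297 = 0.23289
  40–44: 5 × 0.0075 × 0.9284 = 0.03482
  45–49: 5 × 0.0004 × 0.9260 = 0.00185
Sum = 1.15991
NRR = 0.48309 × 1.15991 = 0.56034
NRR < 1, so the cohort does not fully replace itself.

0.560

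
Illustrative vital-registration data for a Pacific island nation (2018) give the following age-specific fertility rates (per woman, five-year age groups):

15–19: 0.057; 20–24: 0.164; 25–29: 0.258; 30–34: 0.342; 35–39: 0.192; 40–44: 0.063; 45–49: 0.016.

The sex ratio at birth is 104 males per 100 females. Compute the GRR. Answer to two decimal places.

Proportion female at birth = 100 / (100 + 104) = 0.49020.
Sum of ASFRs = 0.057 + 0.164 + 0.258 + 0.342 + 0.192 + 0.063 + 0.016 = 1.092
TFR = 5 × 1.092 = 5.46
GRR = 0.49020 × 5.46 = 2.67649

2.68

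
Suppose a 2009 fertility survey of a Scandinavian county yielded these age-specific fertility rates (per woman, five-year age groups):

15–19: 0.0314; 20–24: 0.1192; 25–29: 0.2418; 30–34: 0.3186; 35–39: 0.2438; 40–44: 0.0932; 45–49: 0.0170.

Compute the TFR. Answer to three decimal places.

5.325

Sum of ASFRs = 0.0314 + 0.1192 + 0.2418 + 0.3186 + 0.2438 + 0.0932 + 0.0170 = 1.0650
TFR = 5 × 1.0650 = 5.325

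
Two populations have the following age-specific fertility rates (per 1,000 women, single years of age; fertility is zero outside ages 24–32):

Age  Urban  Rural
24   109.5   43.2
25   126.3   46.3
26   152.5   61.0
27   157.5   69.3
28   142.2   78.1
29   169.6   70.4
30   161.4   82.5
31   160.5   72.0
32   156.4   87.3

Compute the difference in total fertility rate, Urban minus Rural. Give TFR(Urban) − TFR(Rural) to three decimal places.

Urban:
  Sum of ASFRs = 109.5 + 126.3 + 152.5 + 157.5 + 142.2 + 169.6 + 161.4 + 160.5 + 156.4 = 1335.9
  TFR = 1335.9 / 1000 = 1.3359
Rural:
  Sum of ASFRs = 43.2 + 46.3 + 61.0 + 69.3 + 78.1 + 70.4 + 82.5 + 72.0 + 87.3 = 610.1
  TFR = 610.1 / 1000 = 0.6101
Difference = 1.3359 − 0.6101 = 0.7258

0.726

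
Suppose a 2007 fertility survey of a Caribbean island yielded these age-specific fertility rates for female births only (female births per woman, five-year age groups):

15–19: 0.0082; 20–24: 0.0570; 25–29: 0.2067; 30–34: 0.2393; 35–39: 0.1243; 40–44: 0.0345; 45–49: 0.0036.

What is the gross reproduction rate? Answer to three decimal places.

3.368

Sum of female ASFRs = 0.0082 + 0.0570 + 0.2067 + 0.2393 + 0.1243 + 0.0345 + 0.0036 = 0.6736
GRR = 5 × 0.6736 = 3.368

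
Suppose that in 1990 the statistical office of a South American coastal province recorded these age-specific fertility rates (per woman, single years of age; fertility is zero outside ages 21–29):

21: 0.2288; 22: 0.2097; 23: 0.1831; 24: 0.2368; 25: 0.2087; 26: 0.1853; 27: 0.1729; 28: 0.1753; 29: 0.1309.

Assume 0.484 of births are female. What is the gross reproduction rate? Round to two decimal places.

0.84

Proportion female at birth = 0.484.
Sum of ASFRs = 0.2288 + 0.2097 + 0.1831 + 0.2368 + 0.2087 + 0.1853 + 0.1729 + 0.1753 + 0.1309 = 1.7315
TFR = 1.7315
GRR = 0.484 × 1.7315 = 0.83805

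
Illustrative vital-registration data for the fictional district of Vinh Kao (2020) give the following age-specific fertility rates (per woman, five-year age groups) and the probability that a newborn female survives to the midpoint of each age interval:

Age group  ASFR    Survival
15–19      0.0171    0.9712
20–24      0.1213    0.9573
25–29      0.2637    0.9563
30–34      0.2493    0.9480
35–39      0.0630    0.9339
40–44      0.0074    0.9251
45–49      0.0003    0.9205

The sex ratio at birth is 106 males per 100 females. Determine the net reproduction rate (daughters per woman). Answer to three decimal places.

Proportion female at birth = 100 / (100 + 106) = 0.48544.
Weighting each age-specific rate by interval width and survival:
  15–19: 5 × 0.0171 × 0.9712 = 0.08304
  20–24: 5 × 0.1213 × 0.9573 = 0.58060
  25–29: 5 × 0.2637 × 0.9563 = 1.26088
  30–34: 5 × 0.2493 × 0.9480 = 1.18168
  35–39: 5 × 0.0630 × 0.9339 = 0.29418
  40–44: 5 × 0.0074 × 0.9251 = 0.03423
  45–49: 5 × 0.0003 × 0.9205 = 0.00138
Sum = 3.43599
NRR = 0.48544 × 3.43599 = 1.66797

1.668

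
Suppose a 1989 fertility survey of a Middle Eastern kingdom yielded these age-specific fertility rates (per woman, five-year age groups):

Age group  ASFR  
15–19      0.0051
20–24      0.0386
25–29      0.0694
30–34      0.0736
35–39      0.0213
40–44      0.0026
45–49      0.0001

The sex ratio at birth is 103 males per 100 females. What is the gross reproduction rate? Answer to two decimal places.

Proportion female at birth = 100 / (100 + 103) = 0.49261.
Sum of ASFRs = 0.0051 + 0.0386 + 0.0694 + 0.0736 + 0.0213 + 0.0026 + 0.0001 = 0.2107
TFR = 5 × 0.2107 = 1.0535
GRR = 0.49261 × 1.0535 = 0.51896

0.52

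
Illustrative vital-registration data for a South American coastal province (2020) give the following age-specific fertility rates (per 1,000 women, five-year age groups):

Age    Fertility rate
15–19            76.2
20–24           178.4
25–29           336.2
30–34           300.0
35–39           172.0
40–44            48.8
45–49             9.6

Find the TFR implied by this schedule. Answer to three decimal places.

Sum of ASFRs = 76.2 + 178.4 + 336.2 + 300.0 + 172.0 + 48.8 + 9.6 = 1121.2
TFR = 5 × 1121.2 / 1000 = 5.606

5.606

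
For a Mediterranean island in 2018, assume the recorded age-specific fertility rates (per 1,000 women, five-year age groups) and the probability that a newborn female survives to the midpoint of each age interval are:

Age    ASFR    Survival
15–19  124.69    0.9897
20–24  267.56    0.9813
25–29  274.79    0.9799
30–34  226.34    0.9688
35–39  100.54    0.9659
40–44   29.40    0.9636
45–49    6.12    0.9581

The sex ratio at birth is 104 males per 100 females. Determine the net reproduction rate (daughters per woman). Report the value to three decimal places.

2.465

Proportion female at birth = 100 / (100 + 104) = 0.49020.
Per-age-group product (5 × ASFR × survival probability):
  15–19: 5 × 124.69/1000 × 0.9897 = 0.61703
  20–24: 5 × 267.56/1000 × 0.9813 = 1.31278
  25–29: 5 × 274.79/1000 × 0.9799 = 1.34633
  30–34: 5 × 226.34/1000 × 0.9688 = 1.09639
  35–39: 5 × 100.54/1000 × 0.9659 = 0.48556
  40–44: 5 × 29.40/1000 × 0.9636 = 0.14165
  45–49: 5 × 6.12/1000 × 0.9581 = 0.02932
Sum = 5.02906
NRR = 0.49020 × 5.02906 = 2.46525
With NRR above 1 the population is above replacement fertility.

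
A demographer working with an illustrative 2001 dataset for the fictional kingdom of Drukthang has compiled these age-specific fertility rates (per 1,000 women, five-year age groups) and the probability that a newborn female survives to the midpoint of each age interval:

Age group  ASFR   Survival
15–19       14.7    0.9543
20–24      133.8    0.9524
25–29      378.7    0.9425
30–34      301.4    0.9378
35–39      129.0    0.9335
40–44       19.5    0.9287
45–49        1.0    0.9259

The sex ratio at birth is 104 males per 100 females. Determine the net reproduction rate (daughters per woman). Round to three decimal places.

Proportion female at birth = 100 / (100 + 104) = 0.49020.
Each age group contributes 5 × ASFR × survival:
  15–19: 5 × 14.7/1000 × 0.9543 = 0.07014
  20–24: 5 × 133.8/1000 × 0.9524 = 0.63716
  25–29: 5 × 378.7/1000 × 0.9425 = 1.78462
  30–34: 5 × 301.4/1000 × 0.9378 = 1.41326
  35–39: 5 × 129.0/1000 × 0.9335 = 0.60211
  40–44: 5 × 19.5/1000 × 0.9287 = 0.09055
  45–49: 5 × 1.0/1000 × 0.9259 = 0.00463
Sum = 4.60247
NRR = 0.49020 × 4.60247 = 2.25613

2.256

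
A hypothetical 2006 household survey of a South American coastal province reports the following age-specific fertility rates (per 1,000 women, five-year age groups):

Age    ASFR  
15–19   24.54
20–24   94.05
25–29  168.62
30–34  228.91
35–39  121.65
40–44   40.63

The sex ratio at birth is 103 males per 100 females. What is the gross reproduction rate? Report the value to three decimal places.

Proportion female at birth = 100 / (100 + 103) = 0.49261.
Sum of ASFRs = 24.54 + 94.05 + 168.62 + 228.91 + 121.65 + 40.63 = 678.40
TFR = 5 × 678.40 / 1000 = 3.392
GRR = 0.49261 × 3.392 = 1.67093

1.671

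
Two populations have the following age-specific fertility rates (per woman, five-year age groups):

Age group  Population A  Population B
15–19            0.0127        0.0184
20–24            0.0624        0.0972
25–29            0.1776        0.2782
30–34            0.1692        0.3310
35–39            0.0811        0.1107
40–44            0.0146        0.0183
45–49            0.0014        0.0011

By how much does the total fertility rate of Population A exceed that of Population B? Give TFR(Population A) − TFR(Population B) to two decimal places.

-1.68

Population A:
  Sum of ASFRs = 0.0127 + 0.0624 + 0.1776 + 0.1692 + 0.0811 + 0.0146 + 0.0014 = 0.5190
  TFR = 5 × 0.5190 = 2.595
Population B:
  Sum of ASFRs = 0.0184 + 0.0972 + 0.2782 + 0.3310 + 0.1107 + 0.0183 + 0.0011 = 0.8549
  TFR = 5 × 0.8549 = 4.2745
Difference = 2.595 − 4.2745 = -1.6795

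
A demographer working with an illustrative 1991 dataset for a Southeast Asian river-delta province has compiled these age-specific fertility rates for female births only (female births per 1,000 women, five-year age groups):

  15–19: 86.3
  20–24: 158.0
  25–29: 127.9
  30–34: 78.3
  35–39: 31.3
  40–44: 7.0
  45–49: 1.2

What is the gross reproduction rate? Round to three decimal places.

Sum of female ASFRs = 86.3 + 158.0 + 127.9 + 78.3 + 31.3 + 7.0 + 1.2 = 490.0
GRR = 5 × 490.0 / 1000 = 2.45

2.450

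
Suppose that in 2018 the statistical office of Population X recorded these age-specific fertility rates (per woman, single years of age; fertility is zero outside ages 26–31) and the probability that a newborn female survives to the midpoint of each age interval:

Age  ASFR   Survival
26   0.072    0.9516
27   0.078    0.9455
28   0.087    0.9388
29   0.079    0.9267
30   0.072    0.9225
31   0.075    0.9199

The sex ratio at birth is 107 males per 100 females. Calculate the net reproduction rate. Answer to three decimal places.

Proportion female at birth = 100 / (100 + 107) = 0.48309.
Per-age-group product (1 × ASFR × survival probability):
  26: 1 × 0.072 × 0.9516 = 0.06852
  27: 1 × 0.078 × 0.9455 = 0.07375
  28: 1 × 0.087 × 0.9388 = 0.08168
  29: 1 × 0.079 × 0.9267 = 0.07321
  30: 1 × 0.072 × 0.9225 = 0.06642
  31: 1 × 0.075 × 0.9199 = 0.06899
Sum = 0.43257
NRR = 0.48309 × 0.43257 = 0.20897
NRR < 1, so the cohort does not fully replace itself.

0.209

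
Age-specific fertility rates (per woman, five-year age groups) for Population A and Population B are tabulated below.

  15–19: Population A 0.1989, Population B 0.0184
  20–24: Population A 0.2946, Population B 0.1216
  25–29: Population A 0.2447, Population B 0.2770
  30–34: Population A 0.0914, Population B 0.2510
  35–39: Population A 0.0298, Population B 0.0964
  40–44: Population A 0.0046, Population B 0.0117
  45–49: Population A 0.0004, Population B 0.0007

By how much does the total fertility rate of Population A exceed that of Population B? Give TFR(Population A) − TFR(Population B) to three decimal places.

0.438

Population A:
  Sum of ASFRs = 0.1989 + 0.2946 + 0.2447 + 0.0914 + 0.0298 + 0.0046 + 0.0004 = 0.8644
  TFR = 5 × 0.8644 = 4.322
Population B:
  Sum of ASFRs = 0.0184 + 0.1216 + 0.2770 + 0.2510 + 0.0964 + 0.0117 + 0.0007 = 0.7768
  TFR = 5 × 0.7768 = 3.884
Difference = 4.322 − 3.884 = 0.438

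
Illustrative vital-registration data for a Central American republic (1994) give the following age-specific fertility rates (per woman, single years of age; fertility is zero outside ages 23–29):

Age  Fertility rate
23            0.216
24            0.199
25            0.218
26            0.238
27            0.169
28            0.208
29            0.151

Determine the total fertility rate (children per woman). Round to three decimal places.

Sum of ASFRs = 0.216 + 0.199 + 0.218 + 0.238 + 0.169 + 0.208 + 0.151 = 1.399
TFR = 1.399

1.399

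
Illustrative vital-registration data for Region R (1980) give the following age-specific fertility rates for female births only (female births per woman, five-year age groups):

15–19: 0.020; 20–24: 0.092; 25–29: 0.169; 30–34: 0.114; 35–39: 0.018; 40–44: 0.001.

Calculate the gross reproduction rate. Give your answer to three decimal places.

2.070

Sum of female ASFRs = 0.020 + 0.092 + 0.169 + 0.114 + 0.018 + 0.001 = 0.414
GRR = 5 × 0.414 = 2.07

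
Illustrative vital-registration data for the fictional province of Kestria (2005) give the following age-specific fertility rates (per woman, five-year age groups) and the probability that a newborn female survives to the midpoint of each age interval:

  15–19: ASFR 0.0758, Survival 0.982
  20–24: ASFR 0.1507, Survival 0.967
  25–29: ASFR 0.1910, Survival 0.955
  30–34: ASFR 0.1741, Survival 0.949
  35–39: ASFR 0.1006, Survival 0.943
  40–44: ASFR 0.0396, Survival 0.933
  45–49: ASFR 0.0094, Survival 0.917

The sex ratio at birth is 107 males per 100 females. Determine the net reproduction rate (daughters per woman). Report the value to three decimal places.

1.711

Proportion female at birth = 100 / (100 + 107) = 0.48309.
Weighting each age-specific rate by interval width and survival:
  15–19: 5 × 0.0758 × 0.982 = 0.37218
  20–24: 5 × 0.1507 × 0.967 = 0.72863
  25–29: 5 × 0.1910 × 0.955 = 0.91203
  30–34: 5 × 0.1741 × 0.949 = 0.82610
  35–39: 5 × 0.1006 × 0.943 = 0.47433
  40–44: 5 × 0.0396 × 0.933 = 0.18473
  45–49: 5 × 0.0094 × 0.917 = 0.04310
Sum = 3.54110
NRR = 0.48309 × 3.54110 = 1.71067
An NRR exceeding 1 indicates intrinsic growth under these rates.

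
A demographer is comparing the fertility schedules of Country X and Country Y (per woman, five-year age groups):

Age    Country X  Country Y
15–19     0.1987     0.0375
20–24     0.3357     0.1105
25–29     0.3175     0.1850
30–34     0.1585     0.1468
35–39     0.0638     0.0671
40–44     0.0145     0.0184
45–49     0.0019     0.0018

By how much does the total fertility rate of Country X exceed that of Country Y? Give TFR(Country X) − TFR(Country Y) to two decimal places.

2.62

Country X:
  Sum of ASFRs = 0.1987 + 0.3357 + 0.3175 + 0.1585 + 0.0638 + 0.0145 + 0.0019 = 1.0906
  TFR = 5 × 1.0906 = 5.453
Country Y:
  Sum of ASFRs = 0.0375 + 0.1105 + 0.1850 + 0.1468 + 0.0671 + 0.0184 + 0.0018 = 0.5671
  TFR = 5 × 0.5671 = 2.8355
Difference = 5.453 − 2.8355 = 2.6175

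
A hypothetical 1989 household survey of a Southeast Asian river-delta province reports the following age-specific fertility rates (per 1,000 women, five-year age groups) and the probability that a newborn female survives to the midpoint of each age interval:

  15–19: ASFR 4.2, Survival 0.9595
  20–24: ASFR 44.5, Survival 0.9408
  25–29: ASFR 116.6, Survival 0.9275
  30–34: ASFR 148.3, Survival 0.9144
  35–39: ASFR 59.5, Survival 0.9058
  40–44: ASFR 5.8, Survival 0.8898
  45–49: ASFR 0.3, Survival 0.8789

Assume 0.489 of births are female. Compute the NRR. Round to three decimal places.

Proportion female at birth = 0.489.
Survival-weighted fertility by age (5·fₓ·Sₓ):
  15–19: 5 × 4.2/1000 × 0.9595 = 0.02015
  20–24: 5 × 44.5/1000 × 0.9408 = 0.20933
  25–29: 5 × 116.6/1000 × 0.9275 = 0.54073
  30–34: 5 × 148.3/1000 × 0.9144 = 0.67803
  35–39: 5 × 59.5/1000 × 0.9058 = 0.26948
  40–44: 5 × 5.8/1000 × 0.8898 = 0.02580
  45–49: 5 × 0.3/1000 × 0.8789 = 0.00132
Sum = 1.74484
NRR = 0.489 × 1.74484 = 0.85323

0.853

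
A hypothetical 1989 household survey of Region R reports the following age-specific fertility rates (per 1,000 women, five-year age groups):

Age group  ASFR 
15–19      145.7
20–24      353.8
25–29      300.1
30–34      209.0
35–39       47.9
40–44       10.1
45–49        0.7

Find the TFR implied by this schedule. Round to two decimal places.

5.34

Sum of ASFRs = 145.7 + 353.8 + 300.1 + 209.0 + 47.9 + 10.1 + 0.7 = 1067.3
TFR = 5 × 1067.3 / 1000 = 5.3365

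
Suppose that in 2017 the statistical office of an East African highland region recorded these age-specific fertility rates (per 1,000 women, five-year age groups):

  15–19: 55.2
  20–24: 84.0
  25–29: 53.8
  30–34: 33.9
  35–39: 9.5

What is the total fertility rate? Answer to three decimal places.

1.182

Sum of ASFRs = 55.2 + 84.0 + 53.8 + 33.9 + 9.5 = 236.4
TFR = 5 × 236.4 / 1000 = 1.182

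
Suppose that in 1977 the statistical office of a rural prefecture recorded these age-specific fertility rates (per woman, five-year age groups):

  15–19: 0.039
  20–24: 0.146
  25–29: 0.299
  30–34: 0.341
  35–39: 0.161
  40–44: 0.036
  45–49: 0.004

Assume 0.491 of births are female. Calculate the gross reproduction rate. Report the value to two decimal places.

Proportion female at birth = 0.491.
Sum of ASFRs = 0.039 + 0.146 + 0.299 + 0.341 + 0.161 + 0.036 + 0.004 = 1.026
TFR = 5 × 1.026 = 5.13
GRR = 0.491 × 5.13 = 2.51883

2.52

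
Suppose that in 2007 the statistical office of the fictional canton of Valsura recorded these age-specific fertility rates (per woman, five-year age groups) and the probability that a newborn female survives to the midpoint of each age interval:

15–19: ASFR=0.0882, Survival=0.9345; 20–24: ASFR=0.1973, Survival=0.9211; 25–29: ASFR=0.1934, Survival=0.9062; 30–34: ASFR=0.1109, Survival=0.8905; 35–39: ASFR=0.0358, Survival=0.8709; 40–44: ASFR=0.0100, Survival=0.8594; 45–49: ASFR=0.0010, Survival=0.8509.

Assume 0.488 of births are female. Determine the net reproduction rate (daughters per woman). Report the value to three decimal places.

1.412

Proportion female at birth = 0.488.
Survival-weighted fertility by age (5·fₓ·Sₓ):
  15–19: 5 × 0.0882 × 0.9345 = 0.41211
  20–24: 5 × 0.1973 × 0.9211 = 0.90867
  25–29: 5 × 0.1934 × 0.9062 = 0.87630
  30–34: 5 × 0.1109 × 0.8905 = 0.49378
  35–39: 5 × 0.0358 × 0.8709 = 0.15589
  40–44: 5 × 0.0100 × 0.8594 = 0.04297
  45–49: 5 × 0.0010 × 0.8509 = 0.00425
Sum = 2.89397
NRR = 0.488 × 2.89397 = 1.41226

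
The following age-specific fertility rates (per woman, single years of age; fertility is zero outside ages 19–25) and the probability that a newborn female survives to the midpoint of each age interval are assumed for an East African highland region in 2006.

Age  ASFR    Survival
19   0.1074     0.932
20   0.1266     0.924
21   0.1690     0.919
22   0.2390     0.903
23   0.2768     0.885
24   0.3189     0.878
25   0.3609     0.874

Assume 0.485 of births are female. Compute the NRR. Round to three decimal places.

0.693

Proportion female at birth = 0.485.
Per-age-group product (1 × ASFR × survival probability):
  19: 1 × 0.1074 × 0.932 = 0.10010
  20: 1 × 0.1266 × 0.924 = 0.11698
  21: 1 × 0.1690 × 0.919 = 0.15531
  22: 1 × 0.2390 × 0.903 = 0.21582
  23: 1 × 0.2768 × 0.885 = 0.24497
  24: 1 × 0.3189 × 0.878 = 0.27999
  25: 1 × 0.3609 × 0.874 = 0.31543
Sum = 1.42860
NRR = 0.485 × 1.42860 = 0.69287
NRR < 1, so the cohort does not fully replace itself.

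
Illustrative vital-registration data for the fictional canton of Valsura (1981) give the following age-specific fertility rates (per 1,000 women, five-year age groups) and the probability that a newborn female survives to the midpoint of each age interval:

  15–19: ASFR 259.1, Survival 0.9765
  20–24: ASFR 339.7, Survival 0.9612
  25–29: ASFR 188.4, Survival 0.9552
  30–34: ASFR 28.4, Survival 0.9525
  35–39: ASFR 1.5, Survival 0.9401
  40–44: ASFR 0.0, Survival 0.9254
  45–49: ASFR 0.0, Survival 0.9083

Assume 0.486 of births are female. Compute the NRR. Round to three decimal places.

Proportion female at birth = 0.486.
Each age group contributes 5 × ASFR × survival:
  15–19: 5 × 259.1/1000 × 0.9765 = 1.26506
  20–24: 5 × 339.7/1000 × 0.9612 = 1.63260
  25–29: 5 × 188.4/1000 × 0.9552 = 0.89980
  30–34: 5 × 28.4/1000 × 0.9525 = 0.13526
  35–39: 5 × 1.5/1000 × 0.9401 = 0.00705
  40–44: 5 × 0.0/1000 × 0.9254 = 0.00000
  45–49: 5 × 0.0/1000 × 0.9083 = 0.00000
Sum = 3.93977
NRR = 0.486 × 3.93977 = 1.91473

1.915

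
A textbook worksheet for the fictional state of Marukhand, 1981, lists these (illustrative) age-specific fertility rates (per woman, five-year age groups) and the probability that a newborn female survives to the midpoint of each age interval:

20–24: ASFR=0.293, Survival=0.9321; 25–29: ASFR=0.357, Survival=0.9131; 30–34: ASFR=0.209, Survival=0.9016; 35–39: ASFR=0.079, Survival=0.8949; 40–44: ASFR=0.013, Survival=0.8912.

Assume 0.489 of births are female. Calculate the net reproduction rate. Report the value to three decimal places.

Proportion female at birth = 0.489.
Each age group contributes 5 × ASFR × survival:
  20–24: 5 × 0.293 × 0.9321 = 1.36553
  25–29: 5 × 0.357 × 0.9131 = 1.62988
  30–34: 5 × 0.209 × 0.9016 = 0.94217
  35–39: 5 × 0.079 × 0.8949 = 0.35349
  40–44: 5 × 0.013 × 0.8912 = 0.05793
Sum = 4.34900
NRR = 0.489 × 4.34900 = 2.12666
With NRR above 1 the population is above replacement fertility.

2.127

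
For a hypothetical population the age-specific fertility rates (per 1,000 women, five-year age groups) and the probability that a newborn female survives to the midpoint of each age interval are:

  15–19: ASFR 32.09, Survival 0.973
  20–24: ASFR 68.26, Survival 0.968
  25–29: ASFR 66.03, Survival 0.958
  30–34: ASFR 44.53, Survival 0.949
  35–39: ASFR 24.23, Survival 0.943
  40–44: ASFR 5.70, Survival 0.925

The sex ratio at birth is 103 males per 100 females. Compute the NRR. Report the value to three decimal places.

0.569

Proportion female at birth = 100 / (100 + 103) = 0.49261.
Weighting each age-specific rate by interval width and survival:
  15–19: 5 × 32.09/1000 × 0.973 = 0.15612
  20–24: 5 × 68.26/1000 × 0.968 = 0.33038
  25–29: 5 × 66.03/1000 × 0.958 = 0.31628
  30–34: 5 × 44.53/1000 × 0.949 = 0.21129
  35–39: 5 × 24.23/1000 × 0.943 = 0.11424
  40–44: 5 × 5.70/1000 × 0.925 = 0.02636
Sum = 1.15467
NRR = 0.49261 × 1.15467 = 0.56880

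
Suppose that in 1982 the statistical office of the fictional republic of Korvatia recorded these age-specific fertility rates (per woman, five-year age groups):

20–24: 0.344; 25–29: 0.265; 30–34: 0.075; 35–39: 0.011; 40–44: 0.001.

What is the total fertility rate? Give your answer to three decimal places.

Sum of ASFRs = 0.344 + 0.265 + 0.075 + 0.011 + 0.001 = 0.696
TFR = 5 × 0.696 = 3.48

3.480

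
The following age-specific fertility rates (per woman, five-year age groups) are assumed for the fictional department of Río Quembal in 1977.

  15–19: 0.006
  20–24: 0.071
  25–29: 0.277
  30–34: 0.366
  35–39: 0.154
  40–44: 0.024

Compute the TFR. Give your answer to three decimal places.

4.490

Sum of ASFRs = 0.006 + 0.071 + 0.277 + 0.366 + 0.154 + 0.024 = 0.898
TFR = 5 × 0.898 = 4.49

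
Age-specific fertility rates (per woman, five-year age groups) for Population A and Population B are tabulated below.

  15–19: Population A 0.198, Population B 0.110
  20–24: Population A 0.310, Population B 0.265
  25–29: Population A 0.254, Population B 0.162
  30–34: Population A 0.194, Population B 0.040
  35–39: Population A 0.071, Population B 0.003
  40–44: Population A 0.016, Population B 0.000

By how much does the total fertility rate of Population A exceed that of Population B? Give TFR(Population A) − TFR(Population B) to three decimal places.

2.315

Population A:
  Sum of ASFRs = 0.198 + 0.310 + 0.254 + 0.194 + 0.071 + 0.016 = 1.043
  TFR = 5 × 1.043 = 5.215
Population B:
  Sum of ASFRs = 0.110 + 0.265 + 0.162 + 0.040 + 0.003 + 0.000 = 0.580
  TFR = 5 × 0.580 = 2.9
Difference = 5.215 − 2.9 = 2.315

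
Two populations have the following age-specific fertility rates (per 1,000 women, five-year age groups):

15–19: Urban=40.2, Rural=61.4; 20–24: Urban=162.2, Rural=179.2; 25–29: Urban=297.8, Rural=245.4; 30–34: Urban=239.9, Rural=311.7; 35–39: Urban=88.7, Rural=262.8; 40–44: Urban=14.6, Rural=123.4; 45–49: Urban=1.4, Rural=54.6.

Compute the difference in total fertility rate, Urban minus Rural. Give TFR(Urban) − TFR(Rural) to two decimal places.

-1.97

Urban:
  Sum of ASFRs = 40.2 + 162.2 + 297.8 + 239.9 + 88.7 + 14.6 + 1.4 = 844.8
  TFR = 5 × 844.8 / 1000 = 4.224
Rural:
  Sum of ASFRs = 61.4 + 179.2 + 245.4 + 311.7 + 262.8 + 123.4 + 54.6 = 1238.5
  TFR = 5 × 1238.5 / 1000 = 6.1925
Difference = 4.224 − 6.1925 = -1.9685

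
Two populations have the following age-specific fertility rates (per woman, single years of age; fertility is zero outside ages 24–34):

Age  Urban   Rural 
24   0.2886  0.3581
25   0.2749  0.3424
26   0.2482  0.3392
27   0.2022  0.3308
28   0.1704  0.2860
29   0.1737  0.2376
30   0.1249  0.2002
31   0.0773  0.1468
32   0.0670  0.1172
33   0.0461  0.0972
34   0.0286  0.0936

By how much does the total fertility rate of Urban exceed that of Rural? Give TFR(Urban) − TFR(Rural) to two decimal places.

-0.85

Urban:
  Sum of ASFRs = 0.2886 + 0.2749 + 0.2482 + 0.2022 + 0.1704 + 0.1737 + 0.1249 + 0.0773 + 0.0670 + 0.0461 + 0.0286 = 1.7019
  TFR = 1.7019
Rural:
  Sum of ASFRs = 0.3581 + 0.3424 + 0.3392 + 0.3308 + 0.2860 + 0.2376 + 0.2002 + 0.1468 + 0.1172 + 0.0972 + 0.0936 = 2.5491
  TFR = 2.5491
Difference = 1.7019 − 2.5491 = -0.8472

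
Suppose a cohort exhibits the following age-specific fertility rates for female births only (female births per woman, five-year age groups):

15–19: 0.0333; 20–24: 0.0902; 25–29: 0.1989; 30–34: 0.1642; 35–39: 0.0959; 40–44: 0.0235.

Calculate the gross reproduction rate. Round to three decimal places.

3.030

Sum of female ASFRs = 0.0333 + 0.0902 + 0.1989 + 0.1642 + 0.0959 + 0.0235 = 0.6060
GRR = 5 × 0.6060 = 3.03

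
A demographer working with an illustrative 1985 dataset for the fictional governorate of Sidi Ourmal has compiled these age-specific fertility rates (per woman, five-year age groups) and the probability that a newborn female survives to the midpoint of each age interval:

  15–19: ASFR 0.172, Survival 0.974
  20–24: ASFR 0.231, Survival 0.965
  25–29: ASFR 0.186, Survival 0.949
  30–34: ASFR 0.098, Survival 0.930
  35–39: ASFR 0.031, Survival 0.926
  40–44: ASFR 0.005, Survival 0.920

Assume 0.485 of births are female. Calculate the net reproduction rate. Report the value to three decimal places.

Proportion female at birth = 0.485.
Per-age-group product (5 × ASFR × survival probability):
  15–19: 5 × 0.172 × 0.974 = 0.83764
  20–24: 5 × 0.231 × 0.965 = 1.11458
  25–29: 5 × 0.186 × 0.949 = 0.88257
  30–34: 5 × 0.098 × 0.930 = 0.45570
  35–39: 5 × 0.031 × 0.926 = 0.14353
  40–44: 5 × 0.005 × 0.920 = 0.02300
Sum = 3.45702
NRR = 0.485 × 3.45702 = 1.67665
NRR > 1, so each generation more than replaces itself.

1.677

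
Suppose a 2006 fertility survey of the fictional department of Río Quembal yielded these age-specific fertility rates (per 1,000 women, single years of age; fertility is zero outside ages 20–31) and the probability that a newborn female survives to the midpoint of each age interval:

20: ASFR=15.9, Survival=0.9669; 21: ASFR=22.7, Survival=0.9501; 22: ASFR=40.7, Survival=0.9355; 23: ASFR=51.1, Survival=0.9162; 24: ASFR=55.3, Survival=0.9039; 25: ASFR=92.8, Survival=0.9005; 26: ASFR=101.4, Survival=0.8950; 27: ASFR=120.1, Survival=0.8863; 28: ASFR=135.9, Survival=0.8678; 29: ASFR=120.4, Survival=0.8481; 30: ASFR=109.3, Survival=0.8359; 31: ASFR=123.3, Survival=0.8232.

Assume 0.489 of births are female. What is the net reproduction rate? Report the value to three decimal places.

Proportion female at birth = 0.489.
Weighting each age-specific rate by interval width and survival:
  20: 1 × 15.9/1000 × 0.9669 = 0.01537
  21: 1 × 22.7/1000 × 0.9501 = 0.02157
  22: 1 × 40.7/1000 × 0.9355 = 0.03807
  23: 1 × 51.1/1000 × 0.9162 = 0.04682
  24: 1 × 55.3/1000 × 0.9039 = 0.04999
  25: 1 × 92.8/1000 × 0.9005 = 0.08357
  26: 1 × 101.4/1000 × 0.8950 = 0.09075
  27: 1 × 120.1/1000 × 0.8863 = 0.10644
  28: 1 × 135.9/1000 × 0.8678 = 0.11793
  29: 1 × 120.4/1000 × 0.8481 = 0.10211
  30: 1 × 109.3/1000 × 0.8359 = 0.09136
  31: 1 × 123.3/1000 × 0.8232 = 0.10150
Sum = 0.86548
NRR = 0.489 × 0.86548 = 0.42322

0.423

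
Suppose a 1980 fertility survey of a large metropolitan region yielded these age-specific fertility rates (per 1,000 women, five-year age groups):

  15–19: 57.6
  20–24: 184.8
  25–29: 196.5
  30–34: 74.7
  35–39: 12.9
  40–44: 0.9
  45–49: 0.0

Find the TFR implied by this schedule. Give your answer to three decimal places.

Sum of ASFRs = 57.6 + 184.8 + 196.5 + 74.7 + 12.9 + 0.9 + 0.0 = 527.4
TFR = 5 × 527.4 / 1000 = 2.637

2.637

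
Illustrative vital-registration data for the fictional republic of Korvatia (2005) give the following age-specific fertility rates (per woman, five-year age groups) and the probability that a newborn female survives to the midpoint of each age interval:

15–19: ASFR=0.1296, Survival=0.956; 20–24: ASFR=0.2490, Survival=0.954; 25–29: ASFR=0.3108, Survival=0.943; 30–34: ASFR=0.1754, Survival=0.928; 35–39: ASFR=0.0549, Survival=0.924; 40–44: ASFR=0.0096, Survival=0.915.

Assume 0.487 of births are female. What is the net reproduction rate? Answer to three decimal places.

Proportion female at birth = 0.487.
Weighting each age-specific rate by interval width and survival:
  15–19: 5 × 0.1296 × 0.956 = 0.61949
  20–24: 5 × 0.2490 × 0.954 = 1.18773
  25–29: 5 × 0.3108 × 0.943 = 1.46542
  30–34: 5 × 0.1754 × 0.928 = 0.81386
  35–39: 5 × 0.0549 × 0.924 = 0.25364
  40–44: 5 × 0.0096 × 0.915 = 0.04392
Sum = 4.38406
NRR = 0.487 × 4.38406 = 2.13504
With NRR above 1 the population is above replacement fertility.

2.135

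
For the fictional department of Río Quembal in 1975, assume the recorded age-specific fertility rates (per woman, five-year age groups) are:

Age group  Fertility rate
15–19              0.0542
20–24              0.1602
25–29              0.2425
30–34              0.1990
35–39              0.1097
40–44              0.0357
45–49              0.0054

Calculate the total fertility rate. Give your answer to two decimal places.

4.03

Sum of ASFRs = 0.0542 + 0.1602 + 0.2425 + 0.1990 + 0.1097 + 0.0357 + 0.0054 = 0.8067
TFR = 5 × 0.8067 = 4.0335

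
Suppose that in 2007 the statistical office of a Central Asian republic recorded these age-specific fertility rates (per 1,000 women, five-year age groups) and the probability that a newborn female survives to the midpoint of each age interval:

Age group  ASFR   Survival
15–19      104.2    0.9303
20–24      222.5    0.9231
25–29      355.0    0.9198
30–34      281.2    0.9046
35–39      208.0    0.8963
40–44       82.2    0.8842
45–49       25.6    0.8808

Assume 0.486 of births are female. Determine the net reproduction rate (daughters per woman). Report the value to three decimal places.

Proportion female at birth = 0.486.
Weighting each age-specific rate by interval width and survival:
  15–19: 5 × 104.2/1000 × 0.9303 = 0.48469
  20–24: 5 × 222.5/1000 × 0.9231 = 1.02695
  25–29: 5 × 355.0/1000 × 0.9198 = 1.63265
  30–34: 5 × 281.2/1000 × 0.9046 = 1.27187
  35–39: 5 × 208.0/1000 × 0.8963 = 0.93215
  40–44: 5 × 82.2/1000 × 0.8842 = 0.36341
  45–49: 5 × 25.6/1000 × 0.8808 = 0.11274
Sum = 5.82446
NRR = 0.486 × 5.82446 = 2.83069
With NRR above 1 the population is above replacement fertility.

2.831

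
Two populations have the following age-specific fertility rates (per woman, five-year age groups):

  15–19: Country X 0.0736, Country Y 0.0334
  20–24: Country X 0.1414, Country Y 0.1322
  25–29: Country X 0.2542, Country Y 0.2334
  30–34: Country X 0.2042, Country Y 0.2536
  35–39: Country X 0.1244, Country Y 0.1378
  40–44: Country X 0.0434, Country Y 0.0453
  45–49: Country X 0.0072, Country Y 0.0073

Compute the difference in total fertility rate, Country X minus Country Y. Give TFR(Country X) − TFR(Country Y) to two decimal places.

Country X:
  Sum of ASFRs = 0.0736 + 0.1414 + 0.2542 + 0.2042 + 0.1244 + 0.0434 + 0.0072 = 0.8484
  TFR = 5 × 0.8484 = 4.242
Country Y:
  Sum of ASFRs = 0.0334 + 0.1322 + 0.2334 + 0.2536 + 0.1378 + 0.0453 + 0.0073 = 0.8430
  TFR = 5 × 0.8430 = 4.215
Difference = 4.242 − 4.215 = 0.027

0.03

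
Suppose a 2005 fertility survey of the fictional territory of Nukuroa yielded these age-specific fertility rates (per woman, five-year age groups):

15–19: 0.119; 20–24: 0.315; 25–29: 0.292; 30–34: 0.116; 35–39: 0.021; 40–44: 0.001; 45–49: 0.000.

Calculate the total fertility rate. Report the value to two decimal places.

Sum of ASFRs = 0.119 + 0.315 + 0.292 + 0.116 + 0.021 + 0.001 + 0.000 = 0.864
TFR = 5 × 0.864 = 4.32

4.32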